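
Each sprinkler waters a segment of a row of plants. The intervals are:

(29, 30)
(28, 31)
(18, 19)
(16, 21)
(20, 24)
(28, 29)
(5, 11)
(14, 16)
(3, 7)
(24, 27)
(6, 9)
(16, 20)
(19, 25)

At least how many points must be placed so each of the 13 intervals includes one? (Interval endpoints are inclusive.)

5

Sort by right endpoint; whenever an interval is uncovered, place a point at its right end.
By right end: [3,7]  [6,9]  [5,11]  [14,16]  [18,19]  [16,20]  [16,21]  [20,24]  [19,25]  [24,27]  [28,29]  [29,30]  [28,31]
[3,7] uncovered → point at 7; [14,16] uncovered → point at 16; [18,19] uncovered → point at 19; [20,24] uncovered → point at 24; [28,29] uncovered → point at 29.
Points: 7, 16, 19, 24, 29 (5 total).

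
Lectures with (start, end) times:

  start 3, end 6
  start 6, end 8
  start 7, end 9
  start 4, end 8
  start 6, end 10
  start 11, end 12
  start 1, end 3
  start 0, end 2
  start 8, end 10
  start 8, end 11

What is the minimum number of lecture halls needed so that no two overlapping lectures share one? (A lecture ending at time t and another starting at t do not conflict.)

Count concurrent intervals with a sweep; the peak is the room count.
starts: [0, 1, 3, 4, 6, 6, 7, 8, 8, 11]
ends:   [2, 3, 6, 8, 8, 9, 10, 10, 11, 12]
s0→1 s1→2 e2→1 e3→0 s3→1 s4→2 e6→1 s6→2 s6→3 s7→4  — peak 4.

4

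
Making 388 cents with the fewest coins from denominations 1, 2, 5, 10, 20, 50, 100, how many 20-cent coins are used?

1

388 = 3×100 + 1×50 + 1×20 + 1×10 + 1×5 + 1×2 + 1×1
Count of 20: 1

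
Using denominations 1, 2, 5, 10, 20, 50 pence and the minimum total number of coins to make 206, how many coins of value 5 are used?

Use the largest denomination that fits, subtract, and repeat.
206 − 4×50→6 − 1×5→1 − 1×1→0
Count of 5: 1

1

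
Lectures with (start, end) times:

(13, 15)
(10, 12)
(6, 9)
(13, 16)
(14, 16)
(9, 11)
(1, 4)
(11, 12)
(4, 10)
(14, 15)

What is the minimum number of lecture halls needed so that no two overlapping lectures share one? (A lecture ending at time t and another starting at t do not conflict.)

The answer is the maximum number of intervals overlapping at any instant.
starts: [1, 4, 6, 9, 10, 11, 13, 13, 14, 14]
ends:   [4, 9, 10, 11, 12, 12, 15, 15, 16, 16]
s1→1 e4→0 s4→1 s6→2 e9→1 s9→2 e10→1 s10→2 e11→1 s11→2 e12→1 e12→0 s13→1 s13→2 s14→3 s14→4  — peak 4.

4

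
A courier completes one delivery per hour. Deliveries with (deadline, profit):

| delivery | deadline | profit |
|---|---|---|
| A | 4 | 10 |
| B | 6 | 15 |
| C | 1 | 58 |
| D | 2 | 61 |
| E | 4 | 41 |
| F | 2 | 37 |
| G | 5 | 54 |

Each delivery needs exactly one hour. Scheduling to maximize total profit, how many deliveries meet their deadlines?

6

Take jobs in profit order; each goes to the latest open slot no later than its deadline.
By profit: D(d2,61), C(d1,58), G(d5,54), E(d4,41), F(d2,37), B(d6,15), A(d4,10)
D→slot 2; C→slot 1; G→slot 5; E→slot 4; F skipped; B→slot 6; A→slot 3.
6 of 7 scheduled.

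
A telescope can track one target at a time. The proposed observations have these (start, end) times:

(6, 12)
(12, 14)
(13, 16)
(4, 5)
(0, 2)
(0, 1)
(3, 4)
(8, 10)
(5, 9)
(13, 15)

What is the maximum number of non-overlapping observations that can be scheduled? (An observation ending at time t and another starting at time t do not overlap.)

Greedy by earliest finish: after sorting by end time, pick each interval compatible with the last pick.
By end time: (0,1), (0,2), (3,4), (4,5), (5,9), (8,10), (6,12), (12,14), (13,15), (13,16).
Pick (0,1); next start ≥ 1 → (3,4); next start ≥ 4 → (4,5); next start ≥ 5 → (5,9); next start ≥ 9 → (12,14).
Selected 5 observations.

5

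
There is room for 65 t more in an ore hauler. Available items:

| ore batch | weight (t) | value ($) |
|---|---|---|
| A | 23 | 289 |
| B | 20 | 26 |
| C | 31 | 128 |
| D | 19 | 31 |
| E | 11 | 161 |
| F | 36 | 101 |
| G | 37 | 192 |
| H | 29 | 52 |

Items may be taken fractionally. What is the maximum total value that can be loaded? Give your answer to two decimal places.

610.86

Greedy by value/weight ratio, highest first.
Ratios (sorted): E 14.64, A 12.57, G 5.19, C 4.13, F 2.81, H 1.79, D 1.63, B 1.30
take E (11 @ 161); take A (23 @ 289); take 31/37 of G → 160.86. Capacity used 65/65.
Total value = 610.86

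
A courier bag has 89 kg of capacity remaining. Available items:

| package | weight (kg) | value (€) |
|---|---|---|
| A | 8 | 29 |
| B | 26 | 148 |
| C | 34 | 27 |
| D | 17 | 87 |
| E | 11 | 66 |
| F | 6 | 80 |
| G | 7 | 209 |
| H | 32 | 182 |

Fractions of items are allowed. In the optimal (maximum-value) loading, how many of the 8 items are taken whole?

5

Greedy by value/weight ratio, highest first.
Order: G (209/7=29.86) > F (80/6=13.33) > E (66/11=6.00) > B (148/26=5.69) > H (182/32=5.69) > D (87/17=5.12) > A (29/8=3.62) > C (27/34=0.79)
Fill: take G (7 @ 209) → take F (6 @ 80) → take E (11 @ 66) → take B (26 @ 148) → take H (32 @ 182) → take 7/17 of D → 35.82; 89/89 used.
5 item(s) taken whole; one partial (take 7/17 of D).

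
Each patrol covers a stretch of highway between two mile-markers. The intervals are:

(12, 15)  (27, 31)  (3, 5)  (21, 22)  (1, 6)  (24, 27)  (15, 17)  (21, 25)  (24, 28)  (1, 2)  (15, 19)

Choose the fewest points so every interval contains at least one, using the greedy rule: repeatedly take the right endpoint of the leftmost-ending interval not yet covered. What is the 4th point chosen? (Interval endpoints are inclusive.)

By right end: [1,2]  [3,5]  [1,6]  [12,15]  [15,17]  [15,19]  [21,22]  [21,25]  [24,27]  [24,28]  [27,31]
[1,2] uncovered → point at 2; [3,5] uncovered → point at 5; [12,15] uncovered → point at 15; [21,22] uncovered → point at 22; [24,27] uncovered → point at 27.
Points: 2, 5, 15, 22, 27 (5 total).

22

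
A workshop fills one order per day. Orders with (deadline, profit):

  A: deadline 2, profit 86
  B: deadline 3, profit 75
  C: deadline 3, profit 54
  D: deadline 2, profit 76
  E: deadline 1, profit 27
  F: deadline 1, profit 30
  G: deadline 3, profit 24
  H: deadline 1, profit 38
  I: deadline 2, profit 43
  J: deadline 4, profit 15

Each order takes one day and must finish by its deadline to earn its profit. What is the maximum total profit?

252

Take jobs in profit order; each goes to the latest open slot no later than its deadline.
By profit: A(d2,86), D(d2,76), B(d3,75), C(d3,54), I(d2,43), H(d1,38), F(d1,30), E(d1,27), G(d3,24), J(d4,15)
A→slot 2; D→slot 1; B→slot 3; C skipped; I skipped; H skipped; F skipped; E skipped; G skipped; J→slot 4.
Profit = 76 + 86 + 75 + 15 = 252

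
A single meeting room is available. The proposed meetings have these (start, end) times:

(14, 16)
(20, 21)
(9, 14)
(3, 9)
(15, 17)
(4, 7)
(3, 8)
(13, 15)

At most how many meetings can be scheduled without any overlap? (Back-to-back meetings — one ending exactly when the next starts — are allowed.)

4

Sorted by end: (4,7)  (3,8)  (3,9)  (9,14)  (13,15)  (14,16)  (15,17)  (20,21)
take (4,7); take (9,14); take (14,16); take (20,21).
Selected 4 meetings.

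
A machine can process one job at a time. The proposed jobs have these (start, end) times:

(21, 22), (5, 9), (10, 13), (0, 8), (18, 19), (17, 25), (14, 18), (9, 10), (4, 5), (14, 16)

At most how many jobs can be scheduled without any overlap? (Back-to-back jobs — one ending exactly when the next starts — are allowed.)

7

Sorted by end: (4,5)  (0,8)  (5,9)  (9,10)  (10,13)  (14,16)  (14,18)  (18,19)  (21,22)  (17,25)
take (4,5); skip (0,8); take (5,9); take (9,10); take (10,13); take (14,16); take (18,19); take (21,22).
Selected 7 jobs.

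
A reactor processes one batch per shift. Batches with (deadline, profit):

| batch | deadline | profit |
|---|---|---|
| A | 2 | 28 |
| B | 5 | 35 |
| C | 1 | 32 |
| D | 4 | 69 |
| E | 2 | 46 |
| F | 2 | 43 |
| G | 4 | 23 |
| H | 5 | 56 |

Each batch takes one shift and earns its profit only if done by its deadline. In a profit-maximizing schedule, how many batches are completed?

Sort by profit descending; place each in the latest free slot ≤ its deadline.
By profit: D(d4,69), H(d5,56), E(d2,46), F(d2,43), B(d5,35), C(d1,32), A(d2,28), G(d4,23)
D→slot 4; H→slot 5; E→slot 2; F→slot 1; B→slot 3; C skipped; A skipped; G skipped.
5 of 8 scheduled.

5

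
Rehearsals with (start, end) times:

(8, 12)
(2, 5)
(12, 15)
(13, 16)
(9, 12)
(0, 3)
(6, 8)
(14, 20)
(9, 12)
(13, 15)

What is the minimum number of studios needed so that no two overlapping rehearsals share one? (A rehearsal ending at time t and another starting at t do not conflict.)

4

The answer is the maximum number of intervals overlapping at any instant.
starts: [0, 2, 6, 8, 9, 9, 12, 13, 13, 14]
ends:   [3, 5, 8, 12, 12, 12, 15, 15, 16, 20]
s0→1 s2→2 e3→1 e5→0 s6→1 e8→0 s8→1 s9→2 s9→3 e12→2 e12→1 e12→0 s12→1 s13→2 s13→3 s14→4  — peak 4.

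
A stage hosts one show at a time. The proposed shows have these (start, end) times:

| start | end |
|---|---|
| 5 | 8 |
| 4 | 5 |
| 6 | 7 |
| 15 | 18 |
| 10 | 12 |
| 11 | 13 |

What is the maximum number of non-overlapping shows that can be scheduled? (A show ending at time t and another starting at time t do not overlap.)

Order by finish time; keep every interval that doesn't clash with the previous kept one.
By end time: (4,5), (6,7), (5,8), (10,12), (11,13), (15,18).
Pick (4,5); next start ≥ 5 → (6,7); next start ≥ 7 → (10,12); next start ≥ 12 → (15,18).
Selected 4 shows.

4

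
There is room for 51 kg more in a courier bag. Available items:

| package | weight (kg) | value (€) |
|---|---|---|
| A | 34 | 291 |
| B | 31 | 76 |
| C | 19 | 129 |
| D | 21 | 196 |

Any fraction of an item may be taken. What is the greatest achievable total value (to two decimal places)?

452.76

Greedy by value/weight ratio, highest first.
Ratios (sorted): D 9.33, A 8.56, C 6.79, B 2.45
take D (21 @ 196); take 30/34 of A → 256.76. Capacity used 51/51.
Total value = 452.76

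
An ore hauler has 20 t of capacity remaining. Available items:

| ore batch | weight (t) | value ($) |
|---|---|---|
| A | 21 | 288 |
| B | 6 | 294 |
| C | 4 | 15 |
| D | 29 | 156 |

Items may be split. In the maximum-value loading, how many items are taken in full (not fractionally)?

1

Order: B (294/6=49.00) > A (288/21=13.71) > D (156/29=5.38) > C (15/4=3.75)
Fill: take B (6 @ 294) → take 14/21 of A → 192.00; 20/20 used.
1 item(s) taken whole; one partial (take 14/21 of A).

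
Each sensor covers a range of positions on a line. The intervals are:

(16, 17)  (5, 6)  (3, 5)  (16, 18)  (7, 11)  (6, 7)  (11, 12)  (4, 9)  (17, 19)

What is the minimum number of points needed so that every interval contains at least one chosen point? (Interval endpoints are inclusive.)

Sorted: [3,5] [5,6] [6,7] [4,9] [7,11] [11,12] [16,17] [16,18] [17,19]
{[3,5],[5,6]} hit by 5; {[6,7],[4,9],[7,11]} hit by 7; {[11,12]} hit by 12; {[16,17],[16,18],[17,19]} hit by 17.
Points: 5, 7, 12, 17 (4 total).

4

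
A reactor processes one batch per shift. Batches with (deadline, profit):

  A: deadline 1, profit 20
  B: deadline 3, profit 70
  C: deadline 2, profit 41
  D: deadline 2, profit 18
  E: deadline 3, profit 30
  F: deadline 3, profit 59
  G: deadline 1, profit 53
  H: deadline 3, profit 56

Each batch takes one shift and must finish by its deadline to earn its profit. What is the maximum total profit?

185

Sort by profit descending; place each in the latest free slot ≤ its deadline.
Profit order: B=70 F=59 H=56 G=53 C=41 E=30 A=20 D=18
Assign: B→slot 3, F→slot 2, H→slot 1, G skipped, C skipped, E skipped, A skipped, D skipped.
Slots: [1:H] [2:F] [3:B]
Profit = 56 + 59 + 70 = 185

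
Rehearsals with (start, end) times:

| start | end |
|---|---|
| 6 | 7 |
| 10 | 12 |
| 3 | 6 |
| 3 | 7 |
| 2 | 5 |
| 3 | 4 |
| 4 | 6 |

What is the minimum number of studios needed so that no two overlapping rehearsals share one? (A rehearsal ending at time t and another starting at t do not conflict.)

4

Count concurrent intervals with a sweep; the peak is the room count.
starts: [2, 3, 3, 3, 4, 6, 10]
ends:   [4, 5, 6, 6, 7, 7, 12]
s2→1 s3→2 s3→3 s3→4  — peak 4.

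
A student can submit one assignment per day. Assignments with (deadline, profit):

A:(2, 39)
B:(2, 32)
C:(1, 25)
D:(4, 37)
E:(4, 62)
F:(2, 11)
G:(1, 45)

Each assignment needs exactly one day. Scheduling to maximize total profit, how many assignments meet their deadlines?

Take jobs in profit order; each goes to the latest open slot no later than its deadline.
Profit order: E=62 G=45 A=39 D=37 B=32 C=25 F=11
Assign: E→slot 4, G→slot 1, A→slot 2, D→slot 3, B skipped, C skipped, F skipped.
Slots: [1:G] [2:A] [3:D] [4:E]
4 of 7 scheduled.

4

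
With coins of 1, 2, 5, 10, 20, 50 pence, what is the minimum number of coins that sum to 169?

Greedy: take as many of the largest coin as possible, then repeat with the remainder.
169 − 3×50→19 − 1×10→9 − 1×5→4 − 2×2→0
Total coins = 3 + 1 + 1 + 2 = 7

7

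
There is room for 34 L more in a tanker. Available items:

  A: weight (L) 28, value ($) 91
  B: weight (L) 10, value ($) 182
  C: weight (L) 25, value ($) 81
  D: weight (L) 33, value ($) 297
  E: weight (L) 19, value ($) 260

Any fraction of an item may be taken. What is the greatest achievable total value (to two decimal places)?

Greedy by value/weight ratio, highest first.
Order: B (182/10=18.20) > E (260/19=13.68) > D (297/33=9.00) > A (91/28=3.25) > C (81/25=3.24)
Fill: take B (10 @ 182) → take E (19 @ 260) → take 5/33 of D → 45.00; 34/34 used.
Total value = 487.00

487.00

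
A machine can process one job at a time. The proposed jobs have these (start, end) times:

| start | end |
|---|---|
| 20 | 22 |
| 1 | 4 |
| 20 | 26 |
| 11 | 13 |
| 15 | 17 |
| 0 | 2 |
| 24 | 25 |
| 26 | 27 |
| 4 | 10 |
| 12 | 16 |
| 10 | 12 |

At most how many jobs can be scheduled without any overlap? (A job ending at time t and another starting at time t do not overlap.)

Sorted by end: (0,2)  (1,4)  (4,10)  (10,12)  (11,13)  (12,16)  (15,17)  (20,22)  (24,25)  (20,26)  (26,27)
take (0,2); take (4,10); take (10,12); take (12,16); take (20,22); take (24,25); take (26,27).
Selected 7 jobs.

7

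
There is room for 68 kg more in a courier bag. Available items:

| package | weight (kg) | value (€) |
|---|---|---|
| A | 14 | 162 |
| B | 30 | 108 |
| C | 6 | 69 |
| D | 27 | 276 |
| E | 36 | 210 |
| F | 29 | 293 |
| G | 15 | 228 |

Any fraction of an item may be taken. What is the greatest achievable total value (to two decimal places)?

795.62

Sort by value per unit weight and fill in that order.
Ratios (sorted): G 15.20, A 11.57, C 11.50, D 10.22, F 10.10, E 5.83, B 3.60
take G (15 @ 228); take A (14 @ 162); take C (6 @ 69); take D (27 @ 276); take 6/29 of F → 60.62. Capacity used 68/68.
Total value = 795.62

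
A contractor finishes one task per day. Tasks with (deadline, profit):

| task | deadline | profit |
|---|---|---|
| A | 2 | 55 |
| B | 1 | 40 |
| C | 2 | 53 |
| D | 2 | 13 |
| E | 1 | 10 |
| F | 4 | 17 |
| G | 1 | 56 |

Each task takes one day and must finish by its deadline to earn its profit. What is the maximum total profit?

128

Take jobs in profit order; each goes to the latest open slot no later than its deadline.
Profit order: G=56 A=55 C=53 B=40 F=17 D=13 E=10
Assign: G→slot 1, A→slot 2, C skipped, B skipped, F→slot 4, D skipped, E skipped.
Slots: [1:G] [2:A] [4:F]
Profit = 56 + 55 + 17 = 128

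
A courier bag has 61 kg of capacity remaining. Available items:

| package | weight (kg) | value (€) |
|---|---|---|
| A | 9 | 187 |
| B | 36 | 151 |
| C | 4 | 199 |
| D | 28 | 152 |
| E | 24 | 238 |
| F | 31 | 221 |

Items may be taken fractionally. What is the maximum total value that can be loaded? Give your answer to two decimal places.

Greedy by value/weight ratio, highest first.
Order: C (199/4=49.75) > A (187/9=20.78) > E (238/24=9.92) > F (221/31=7.13) > D (152/28=5.43) > B (151/36=4.19)
Fill: take C (4 @ 199) → take A (9 @ 187) → take E (24 @ 238) → take 24/31 of F → 171.10; 61/61 used.
Total value = 795.10

795.10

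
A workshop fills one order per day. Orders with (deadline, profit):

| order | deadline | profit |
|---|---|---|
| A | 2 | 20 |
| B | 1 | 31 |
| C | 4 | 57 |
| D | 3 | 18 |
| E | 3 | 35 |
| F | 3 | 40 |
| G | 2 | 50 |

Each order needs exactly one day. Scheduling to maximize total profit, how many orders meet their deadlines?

By profit: C(d4,57), G(d2,50), F(d3,40), E(d3,35), B(d1,31), A(d2,20), D(d3,18)
C→slot 4; G→slot 2; F→slot 3; E→slot 1; B skipped; A skipped; D skipped.
4 of 7 scheduled.

4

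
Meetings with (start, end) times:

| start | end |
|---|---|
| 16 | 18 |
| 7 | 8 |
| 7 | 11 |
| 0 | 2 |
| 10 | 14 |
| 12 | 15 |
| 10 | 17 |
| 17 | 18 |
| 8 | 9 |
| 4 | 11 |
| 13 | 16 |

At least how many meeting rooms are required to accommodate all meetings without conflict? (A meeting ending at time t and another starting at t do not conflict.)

Events (time:±→running): 0:+→1 2:-→0 4:+→1 7:+→2 7:+→3 8:-→2 8:+→3 9:-→2 10:+→3 10:+→4 … peak 4.

4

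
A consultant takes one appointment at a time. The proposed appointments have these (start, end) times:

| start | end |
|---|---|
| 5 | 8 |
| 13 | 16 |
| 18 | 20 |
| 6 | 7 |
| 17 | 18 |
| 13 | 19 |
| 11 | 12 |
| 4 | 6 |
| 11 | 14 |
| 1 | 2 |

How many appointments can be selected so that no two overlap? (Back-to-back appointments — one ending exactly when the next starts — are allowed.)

7

Sorted by end: (1,2)  (4,6)  (6,7)  (5,8)  (11,12)  (11,14)  (13,16)  (17,18)  (13,19)  (18,20)
take (1,2); take (4,6); take (6,7); take (11,12); take (13,16); take (17,18); take (18,20).
Selected 7 appointments.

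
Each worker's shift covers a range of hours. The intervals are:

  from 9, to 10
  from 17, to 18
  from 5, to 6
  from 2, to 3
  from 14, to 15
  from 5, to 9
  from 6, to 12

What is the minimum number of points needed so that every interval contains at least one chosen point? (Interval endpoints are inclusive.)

5

Sort by right endpoint; whenever an interval is uncovered, place a point at its right end.
Sorted: [2,3] [5,6] [5,9] [9,10] [6,12] [14,15] [17,18]
{[2,3]} hit by 3; {[5,6],[5,9]} hit by 6; {[9,10],[6,12]} hit by 10; {[14,15]} hit by 15; {[17,18]} hit by 18.
Points: 3, 6, 10, 15, 18 (5 total).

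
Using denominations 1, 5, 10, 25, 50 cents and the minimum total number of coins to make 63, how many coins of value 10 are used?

1

Use the largest denomination that fits, subtract, and repeat.
63 = 1×50 + 1×10 + 3×1
Count of 10: 1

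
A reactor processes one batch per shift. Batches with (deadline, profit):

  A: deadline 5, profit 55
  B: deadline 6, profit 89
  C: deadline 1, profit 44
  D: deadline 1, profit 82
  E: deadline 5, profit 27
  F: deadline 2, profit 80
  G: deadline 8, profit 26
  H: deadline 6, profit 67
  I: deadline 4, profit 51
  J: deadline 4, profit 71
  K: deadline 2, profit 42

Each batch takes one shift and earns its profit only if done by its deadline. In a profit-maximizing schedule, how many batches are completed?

7

Sort by profit descending; place each in the latest free slot ≤ its deadline.
Profit order: B=89 D=82 F=80 J=71 H=67 A=55 I=51 C=44 K=42 E=27 G=26
Assign: B→slot 6, D→slot 1, F→slot 2, J→slot 4, H→slot 5, A→slot 3, I skipped, C skipped, K skipped, E skipped, G→slot 8.
Slots: [1:D] [2:F] [3:A] [4:J] [5:H] [6:B] [8:G]
7 of 11 scheduled.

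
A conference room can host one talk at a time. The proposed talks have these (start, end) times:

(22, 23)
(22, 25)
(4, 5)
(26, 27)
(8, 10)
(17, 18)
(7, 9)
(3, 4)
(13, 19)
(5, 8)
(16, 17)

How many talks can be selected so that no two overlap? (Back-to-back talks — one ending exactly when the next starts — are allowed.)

8

Sort by end time and greedily take each interval whose start is ≥ the last chosen end.
By end time: (3,4), (4,5), (5,8), (7,9), (8,10), (16,17), (17,18), (13,19), (22,23), (22,25), (26,27).
Pick (3,4); next start ≥ 4 → (4,5); next start ≥ 5 → (5,8); next start ≥ 8 → (8,10); next start ≥ 10 → (16,17); next start ≥ 17 → (17,18); next start ≥ 18 → (22,23); next start ≥ 23 → (26,27).
Selected 8 talks.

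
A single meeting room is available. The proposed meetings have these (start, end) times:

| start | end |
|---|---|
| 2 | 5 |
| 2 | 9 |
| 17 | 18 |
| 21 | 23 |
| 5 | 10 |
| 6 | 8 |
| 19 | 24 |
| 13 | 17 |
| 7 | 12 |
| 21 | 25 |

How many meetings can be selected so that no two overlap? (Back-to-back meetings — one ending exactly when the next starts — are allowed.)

Order by finish time; keep every interval that doesn't clash with the previous kept one.
Sorted by end: (2,5)  (6,8)  (2,9)  (5,10)  (7,12)  (13,17)  (17,18)  (21,23)  (19,24)  (21,25)
take (2,5); take (6,8); take (13,17); take (17,18); take (21,23); skip (19,24).
Selected 5 meetings.

5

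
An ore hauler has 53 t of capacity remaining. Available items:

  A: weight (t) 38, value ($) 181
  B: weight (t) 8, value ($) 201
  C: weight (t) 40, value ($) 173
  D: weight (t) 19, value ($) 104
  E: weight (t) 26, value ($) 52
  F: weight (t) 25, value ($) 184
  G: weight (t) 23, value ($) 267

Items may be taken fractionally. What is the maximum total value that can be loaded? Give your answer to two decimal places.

629.92

Greedy by value/weight ratio, highest first.
Ratios (sorted): B 25.12, G 11.61, F 7.36, D 5.47, A 4.76, C 4.33, E 2.00
take B (8 @ 201); take G (23 @ 267); take 22/25 of F → 161.92. Capacity used 53/53.
Total value = 629.92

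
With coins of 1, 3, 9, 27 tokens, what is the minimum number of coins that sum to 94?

6

Use the largest denomination that fits, subtract, and repeat.
94 = 3×27 + 1×9 + 1×3 + 1×1
Total coins = 3 + 1 + 1 + 1 = 6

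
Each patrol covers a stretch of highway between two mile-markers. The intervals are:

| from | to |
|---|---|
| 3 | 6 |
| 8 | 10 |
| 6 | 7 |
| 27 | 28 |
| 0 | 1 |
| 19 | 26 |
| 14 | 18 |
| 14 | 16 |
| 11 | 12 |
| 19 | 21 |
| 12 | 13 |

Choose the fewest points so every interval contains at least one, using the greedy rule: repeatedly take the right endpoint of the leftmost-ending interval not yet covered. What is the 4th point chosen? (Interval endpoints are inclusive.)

Sort by right endpoint; whenever an interval is uncovered, place a point at its right end.
Sorted: [0,1] [3,6] [6,7] [8,10] [11,12] [12,13] [14,16] [14,18] [19,21] [19,26] [27,28]
{[0,1]} hit by 1; {[3,6],[6,7]} hit by 6; {[8,10]} hit by 10; {[11,12],[12,13]} hit by 12; {[14,16],[14,18]} hit by 16; {[19,21],[19,26]} hit by 21; {[27,28]} hit by 28.
Points: 1, 6, 10, 12, 16, 21, 28 (7 total).

12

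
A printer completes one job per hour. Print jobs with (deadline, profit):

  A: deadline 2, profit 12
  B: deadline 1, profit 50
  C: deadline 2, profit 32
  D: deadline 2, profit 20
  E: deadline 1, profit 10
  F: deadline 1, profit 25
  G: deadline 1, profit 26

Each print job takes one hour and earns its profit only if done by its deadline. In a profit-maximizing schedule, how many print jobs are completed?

2

Take jobs in profit order; each goes to the latest open slot no later than its deadline.
By profit: B(d1,50), C(d2,32), G(d1,26), F(d1,25), D(d2,20), A(d2,12), E(d1,10)
B→slot 1; C→slot 2; G skipped; F skipped; D skipped; A skipped; E skipped.
2 of 7 scheduled.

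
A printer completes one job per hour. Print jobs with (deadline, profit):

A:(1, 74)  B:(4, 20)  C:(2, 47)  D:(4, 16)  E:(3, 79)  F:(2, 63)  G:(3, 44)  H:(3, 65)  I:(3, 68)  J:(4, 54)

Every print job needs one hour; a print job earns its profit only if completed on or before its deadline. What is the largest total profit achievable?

275

Sort by profit descending; place each in the latest free slot ≤ its deadline.
Profit order: E=79 A=74 I=68 H=65 F=63 J=54 C=47 G=44 B=20 D=16
Assign: E→slot 3, A→slot 1, I→slot 2, H skipped, F skipped, J→slot 4, C skipped, G skipped, B skipped, D skipped.
Slots: [1:A] [2:I] [3:E] [4:J]
Profit = 74 + 68 + 79 + 54 = 275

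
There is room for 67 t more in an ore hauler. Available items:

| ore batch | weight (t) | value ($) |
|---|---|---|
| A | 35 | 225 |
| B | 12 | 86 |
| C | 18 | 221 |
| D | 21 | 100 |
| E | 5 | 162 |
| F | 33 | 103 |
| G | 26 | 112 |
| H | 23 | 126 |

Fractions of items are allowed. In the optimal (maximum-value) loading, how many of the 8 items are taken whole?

3

Greedy by value/weight ratio, highest first.
Ratios (sorted): E 32.40, C 12.28, B 7.17, A 6.43, H 5.48, D 4.76, G 4.31, F 3.12
take E (5 @ 162); take C (18 @ 221); take B (12 @ 86); take 32/35 of A → 205.71. Capacity used 67/67.
3 item(s) taken whole; one partial (take 32/35 of A).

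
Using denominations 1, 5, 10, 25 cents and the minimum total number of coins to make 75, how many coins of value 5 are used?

0

Use the largest denomination that fits, subtract, and repeat.
75 = 3×25
Count of 5: 0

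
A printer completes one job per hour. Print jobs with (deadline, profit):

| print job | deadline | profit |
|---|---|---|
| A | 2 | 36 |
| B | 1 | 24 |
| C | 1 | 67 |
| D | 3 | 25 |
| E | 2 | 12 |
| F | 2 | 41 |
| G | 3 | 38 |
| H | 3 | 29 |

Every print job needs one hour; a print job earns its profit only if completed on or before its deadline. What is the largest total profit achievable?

146

Take jobs in profit order; each goes to the latest open slot no later than its deadline.
By profit: C(d1,67), F(d2,41), G(d3,38), A(d2,36), H(d3,29), D(d3,25), B(d1,24), E(d2,12)
C→slot 1; F→slot 2; G→slot 3; A skipped; H skipped; D skipped; B skipped; E skipped.
Profit = 67 + 41 + 38 = 146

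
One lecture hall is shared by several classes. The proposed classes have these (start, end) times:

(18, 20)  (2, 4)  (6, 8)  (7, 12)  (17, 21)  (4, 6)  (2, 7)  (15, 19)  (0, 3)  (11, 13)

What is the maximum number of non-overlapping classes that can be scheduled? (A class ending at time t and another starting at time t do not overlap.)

By end time: (0,3), (2,4), (4,6), (2,7), (6,8), (7,12), (11,13), (15,19), (18,20), (17,21).
Pick (0,3); next start ≥ 3 → (4,6); next start ≥ 6 → (6,8); next start ≥ 8 → (11,13); next start ≥ 13 → (15,19).
Selected 5 classes.

5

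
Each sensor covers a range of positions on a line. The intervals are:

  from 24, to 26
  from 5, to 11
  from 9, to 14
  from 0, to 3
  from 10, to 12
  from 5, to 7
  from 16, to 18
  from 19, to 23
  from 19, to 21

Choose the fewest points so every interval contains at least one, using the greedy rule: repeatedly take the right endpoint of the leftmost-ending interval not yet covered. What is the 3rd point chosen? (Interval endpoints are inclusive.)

Process intervals by earliest right end; each time one isn't hit yet, stab at its right endpoint.
Sorted: [0,3] [5,7] [5,11] [10,12] [9,14] [16,18] [19,21] [19,23] [24,26]
{[0,3]} hit by 3; {[5,7],[5,11]} hit by 7; {[10,12],[9,14]} hit by 12; {[16,18]} hit by 18; {[19,21],[19,23]} hit by 21; {[24,26]} hit by 26.
Points: 3, 7, 12, 18, 21, 26 (6 total).

12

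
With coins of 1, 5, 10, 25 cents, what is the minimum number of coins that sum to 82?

6

82 = 3×25 + 1×5 + 2×1
Total coins = 3 + 1 + 2 = 6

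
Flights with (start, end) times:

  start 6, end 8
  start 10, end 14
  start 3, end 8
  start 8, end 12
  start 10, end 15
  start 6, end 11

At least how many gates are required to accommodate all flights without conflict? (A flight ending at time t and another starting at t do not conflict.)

4

Count concurrent intervals with a sweep; the peak is the room count.
starts: [3, 6, 6, 8, 10, 10]
ends:   [8, 8, 11, 12, 14, 15]
s3→1 s6→2 s6→3 e8→2 e8→1 s8→2 s10→3 s10→4  — peak 4.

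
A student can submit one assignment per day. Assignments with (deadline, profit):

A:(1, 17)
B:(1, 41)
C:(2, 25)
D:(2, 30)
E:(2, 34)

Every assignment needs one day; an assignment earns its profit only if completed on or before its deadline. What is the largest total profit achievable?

75

By profit: B(d1,41), E(d2,34), D(d2,30), C(d2,25), A(d1,17)
B→slot 1; E→slot 2; D skipped; C skipped; A skipped.
Profit = 41 + 34 = 75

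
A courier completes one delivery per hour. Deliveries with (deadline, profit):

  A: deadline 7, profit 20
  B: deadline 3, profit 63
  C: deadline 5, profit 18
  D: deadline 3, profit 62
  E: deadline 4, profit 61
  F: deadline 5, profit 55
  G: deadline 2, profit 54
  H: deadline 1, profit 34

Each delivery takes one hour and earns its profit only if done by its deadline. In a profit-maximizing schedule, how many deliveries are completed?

Take jobs in profit order; each goes to the latest open slot no later than its deadline.
By profit: B(d3,63), D(d3,62), E(d4,61), F(d5,55), G(d2,54), H(d1,34), A(d7,20), C(d5,18)
B→slot 3; D→slot 2; E→slot 4; F→slot 5; G→slot 1; H skipped; A→slot 7; C skipped.
6 of 8 scheduled.

6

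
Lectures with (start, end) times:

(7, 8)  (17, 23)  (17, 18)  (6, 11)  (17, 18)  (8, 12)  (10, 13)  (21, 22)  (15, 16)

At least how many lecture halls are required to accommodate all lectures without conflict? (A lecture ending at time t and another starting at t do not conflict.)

starts: [6, 7, 8, 10, 15, 17, 17, 17, 21]
ends:   [8, 11, 12, 13, 16, 18, 18, 22, 23]
s6→1 s7→2 e8→1 s8→2 s10→3  — peak 3.

3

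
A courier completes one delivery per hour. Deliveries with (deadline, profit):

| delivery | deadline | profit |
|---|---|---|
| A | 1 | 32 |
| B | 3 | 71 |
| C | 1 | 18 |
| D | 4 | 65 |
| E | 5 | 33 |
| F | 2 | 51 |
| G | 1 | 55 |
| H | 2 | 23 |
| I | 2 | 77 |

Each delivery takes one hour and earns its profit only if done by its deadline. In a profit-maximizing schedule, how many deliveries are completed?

5

Profit order: I=77 B=71 D=65 G=55 F=51 E=33 A=32 H=23 C=18
Assign: I→slot 2, B→slot 3, D→slot 4, G→slot 1, F skipped, E→slot 5, A skipped, H skipped, C skipped.
Slots: [1:G] [2:I] [3:B] [4:D] [5:E]
5 of 9 scheduled.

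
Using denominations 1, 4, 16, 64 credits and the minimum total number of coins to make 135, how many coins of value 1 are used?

Greedy: take as many of the largest coin as possible, then repeat with the remainder.
135 = 2×64 + 1×4 + 3×1
Count of 1: 3

3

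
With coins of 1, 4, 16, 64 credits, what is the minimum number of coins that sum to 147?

6

Use the largest denomination that fits, subtract, and repeat.
147 = 2×64 + 1×16 + 3×1
Total coins = 2 + 1 + 3 = 6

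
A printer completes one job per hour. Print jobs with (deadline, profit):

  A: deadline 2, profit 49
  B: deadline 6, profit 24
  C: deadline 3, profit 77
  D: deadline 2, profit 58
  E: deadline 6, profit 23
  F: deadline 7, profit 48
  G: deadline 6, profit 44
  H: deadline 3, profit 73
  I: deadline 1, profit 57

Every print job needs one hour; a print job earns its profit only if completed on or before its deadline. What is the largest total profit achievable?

Profit order: C=77 H=73 D=58 I=57 A=49 F=48 G=44 B=24 E=23
Assign: C→slot 3, H→slot 2, D→slot 1, I skipped, A skipped, F→slot 7, G→slot 6, B→slot 5, E→slot 4.
Slots: [1:D] [2:H] [3:C] [4:E] [5:B] [6:G] [7:F]
Profit = 58 + 73 + 77 + 23 + 24 + 44 + 48 = 347

347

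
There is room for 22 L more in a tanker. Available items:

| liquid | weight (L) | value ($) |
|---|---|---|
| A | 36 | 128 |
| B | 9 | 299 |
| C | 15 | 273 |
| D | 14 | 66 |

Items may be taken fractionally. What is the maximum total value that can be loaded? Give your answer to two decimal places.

535.60

Greedy by value/weight ratio, highest first.
Order: B (299/9=33.22) > C (273/15=18.20) > D (66/14=4.71) > A (128/36=3.56)
Fill: take B (9 @ 299) → take 13/15 of C → 236.60; 22/22 used.
Total value = 535.60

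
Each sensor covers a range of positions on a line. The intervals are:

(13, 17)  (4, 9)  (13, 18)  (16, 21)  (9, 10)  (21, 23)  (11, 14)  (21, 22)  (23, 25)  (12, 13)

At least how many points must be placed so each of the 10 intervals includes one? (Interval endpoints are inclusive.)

4

By right end: [4,9]  [9,10]  [12,13]  [11,14]  [13,17]  [13,18]  [16,21]  [21,22]  [21,23]  [23,25]
[4,9] uncovered → point at 9; [12,13] uncovered → point at 13; [16,21] uncovered → point at 21; [23,25] uncovered → point at 25.
Points: 9, 13, 21, 25 (4 total).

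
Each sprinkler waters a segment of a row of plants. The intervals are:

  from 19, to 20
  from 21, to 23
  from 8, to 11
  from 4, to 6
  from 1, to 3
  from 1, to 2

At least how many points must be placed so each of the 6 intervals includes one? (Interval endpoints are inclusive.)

By right end: [1,2]  [1,3]  [4,6]  [8,11]  [19,20]  [21,23]
[1,2] uncovered → point at 2; [4,6] uncovered → point at 6; [8,11] uncovered → point at 11; [19,20] uncovered → point at 20; [21,23] uncovered → point at 23.
Points: 2, 6, 11, 20, 23 (5 total).

5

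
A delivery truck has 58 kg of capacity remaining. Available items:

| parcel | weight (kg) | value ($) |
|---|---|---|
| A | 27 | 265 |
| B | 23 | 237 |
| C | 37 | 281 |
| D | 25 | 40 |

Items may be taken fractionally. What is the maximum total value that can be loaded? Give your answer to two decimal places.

Order: B (237/23=10.30) > A (265/27=9.81) > C (281/37=7.59) > D (40/25=1.60)
Fill: take B (23 @ 237) → take A (27 @ 265) → take 8/37 of C → 60.76; 58/58 used.
Total value = 562.76

562.76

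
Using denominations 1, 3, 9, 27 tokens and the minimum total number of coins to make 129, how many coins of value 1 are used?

0

129 − 4×27→21 − 2×9→3 − 1×3→0
Count of 1: 0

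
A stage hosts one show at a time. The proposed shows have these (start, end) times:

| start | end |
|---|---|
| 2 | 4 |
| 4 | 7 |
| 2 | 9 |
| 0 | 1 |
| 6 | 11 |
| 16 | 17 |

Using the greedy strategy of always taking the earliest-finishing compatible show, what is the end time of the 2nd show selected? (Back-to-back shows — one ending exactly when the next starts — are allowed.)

4

Sort by end time and greedily take each interval whose start is ≥ the last chosen end.
Sorted by end: (0,1)  (2,4)  (4,7)  (2,9)  (6,11)  (16,17)
take (0,1); take (2,4); take (4,7); take (16,17).
Selected: (0,1) (2,4) (4,7) (16,17)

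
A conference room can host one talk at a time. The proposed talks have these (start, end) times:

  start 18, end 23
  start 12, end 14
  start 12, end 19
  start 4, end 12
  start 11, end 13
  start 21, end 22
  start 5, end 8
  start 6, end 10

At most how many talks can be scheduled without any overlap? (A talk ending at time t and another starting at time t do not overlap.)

3

By end time: (5,8), (6,10), (4,12), (11,13), (12,14), (12,19), (21,22), (18,23).
Pick (5,8); next start ≥ 8 → (11,13); next start ≥ 13 → (21,22).
Selected 3 talks.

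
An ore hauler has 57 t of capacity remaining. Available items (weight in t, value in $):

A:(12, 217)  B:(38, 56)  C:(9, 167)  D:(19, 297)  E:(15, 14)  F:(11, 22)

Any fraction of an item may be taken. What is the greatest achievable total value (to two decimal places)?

Sort by value per unit weight and fill in that order.
Ratios (sorted): C 18.56, A 18.08, D 15.63, F 2.00, B 1.47, E 0.93
take C (9 @ 167); take A (12 @ 217); take D (19 @ 297); take F (11 @ 22); take 6/38 of B → 8.84. Capacity used 57/57.
Total value = 711.84

711.84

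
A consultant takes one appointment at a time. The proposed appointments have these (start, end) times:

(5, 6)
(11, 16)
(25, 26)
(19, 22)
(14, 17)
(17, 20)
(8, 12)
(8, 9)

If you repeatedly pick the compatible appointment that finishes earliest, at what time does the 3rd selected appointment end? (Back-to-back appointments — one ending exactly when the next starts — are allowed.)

Sorted by end: (5,6)  (8,9)  (8,12)  (11,16)  (14,17)  (17,20)  (19,22)  (25,26)
take (5,6); take (8,9); take (11,16); skip (14,17); take (17,20); skip (19,22); take (25,26).
Selected: (5,6) (8,9) (11,16) (17,20) (25,26)

16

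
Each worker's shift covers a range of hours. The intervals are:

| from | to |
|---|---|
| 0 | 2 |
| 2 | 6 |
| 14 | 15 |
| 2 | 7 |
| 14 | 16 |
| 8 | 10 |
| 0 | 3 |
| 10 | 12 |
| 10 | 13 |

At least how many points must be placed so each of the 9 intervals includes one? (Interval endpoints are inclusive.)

By right end: [0,2]  [0,3]  [2,6]  [2,7]  [8,10]  [10,12]  [10,13]  [14,15]  [14,16]
[0,2] uncovered → point at 2; [8,10] uncovered → point at 10; [14,15] uncovered → point at 15.
Points: 2, 10, 15 (3 total).

3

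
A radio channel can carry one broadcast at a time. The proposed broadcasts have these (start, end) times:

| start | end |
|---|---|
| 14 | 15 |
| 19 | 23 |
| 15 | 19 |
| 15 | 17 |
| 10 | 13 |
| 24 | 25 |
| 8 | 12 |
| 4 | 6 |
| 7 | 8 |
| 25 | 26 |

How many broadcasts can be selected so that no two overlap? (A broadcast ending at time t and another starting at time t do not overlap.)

8

By end time: (4,6), (7,8), (8,12), (10,13), (14,15), (15,17), (15,19), (19,23), (24,25), (25,26).
Pick (4,6); next start ≥ 6 → (7,8); next start ≥ 8 → (8,12); next start ≥ 12 → (14,15); next start ≥ 15 → (15,17); next start ≥ 17 → (19,23); next start ≥ 23 → (24,25); next start ≥ 25 → (25,26).
Selected 8 broadcasts.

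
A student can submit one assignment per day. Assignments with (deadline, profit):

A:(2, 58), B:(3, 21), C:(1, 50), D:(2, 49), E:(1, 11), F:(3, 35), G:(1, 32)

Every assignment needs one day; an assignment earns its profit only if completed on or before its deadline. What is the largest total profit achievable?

143

Take jobs in profit order; each goes to the latest open slot no later than its deadline.
Profit order: A=58 C=50 D=49 F=35 G=32 B=21 E=11
Assign: A→slot 2, C→slot 1, D skipped, F→slot 3, G skipped, B skipped, E skipped.
Slots: [1:C] [2:A] [3:F]
Profit = 50 + 58 + 35 = 143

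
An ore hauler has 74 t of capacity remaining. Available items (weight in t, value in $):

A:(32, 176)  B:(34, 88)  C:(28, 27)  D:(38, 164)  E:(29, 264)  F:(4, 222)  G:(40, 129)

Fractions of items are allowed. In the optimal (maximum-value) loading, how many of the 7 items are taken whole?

3

Greedy by value/weight ratio, highest first.
Ratios (sorted): F 55.50, E 9.10, A 5.50, D 4.32, G 3.23, B 2.59, C 0.96
take F (4 @ 222); take E (29 @ 264); take A (32 @ 176); take 9/38 of D → 38.84. Capacity used 74/74.
3 item(s) taken whole; one partial (take 9/38 of D).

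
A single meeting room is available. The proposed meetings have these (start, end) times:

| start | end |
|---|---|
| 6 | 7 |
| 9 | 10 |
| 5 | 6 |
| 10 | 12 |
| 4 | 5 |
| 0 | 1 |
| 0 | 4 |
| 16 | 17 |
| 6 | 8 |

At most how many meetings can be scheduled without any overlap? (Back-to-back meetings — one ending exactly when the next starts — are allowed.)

Sort by end time and greedily take each interval whose start is ≥ the last chosen end.
Sorted by end: (0,1)  (0,4)  (4,5)  (5,6)  (6,7)  (6,8)  (9,10)  (10,12)  (16,17)
take (0,1); skip (0,4); take (4,5); take (5,6); take (6,7); skip (6,8); take (9,10); take (10,12); take (16,17).
Selected 7 meetings.

7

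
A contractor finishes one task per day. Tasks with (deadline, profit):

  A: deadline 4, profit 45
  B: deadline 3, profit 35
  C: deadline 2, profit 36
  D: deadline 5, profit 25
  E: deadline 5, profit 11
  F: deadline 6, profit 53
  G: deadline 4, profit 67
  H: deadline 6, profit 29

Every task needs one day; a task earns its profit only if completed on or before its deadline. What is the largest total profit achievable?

265

Take jobs in profit order; each goes to the latest open slot no later than its deadline.
By profit: G(d4,67), F(d6,53), A(d4,45), C(d2,36), B(d3,35), H(d6,29), D(d5,25), E(d5,11)
G→slot 4; F→slot 6; A→slot 3; C→slot 2; B→slot 1; H→slot 5; D skipped; E skipped.
Profit = 35 + 36 + 45 + 67 + 29 + 53 = 265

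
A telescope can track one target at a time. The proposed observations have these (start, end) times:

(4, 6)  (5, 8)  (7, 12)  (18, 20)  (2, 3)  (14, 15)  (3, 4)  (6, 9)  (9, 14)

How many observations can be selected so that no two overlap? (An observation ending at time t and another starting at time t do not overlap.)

7

Sorted by end: (2,3)  (3,4)  (4,6)  (5,8)  (6,9)  (7,12)  (9,14)  (14,15)  (18,20)
take (2,3); take (3,4); take (4,6); skip (5,8); take (6,9); take (9,14); take (14,15); take (18,20).
Selected 7 observations.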